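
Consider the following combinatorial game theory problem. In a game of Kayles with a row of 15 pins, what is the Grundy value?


Kayles: a move removes 1 or 2 adjacent pins from a contiguous row.
Removing pins from a row of k leaves two independent rows (a, b) with a + b = k - 1 (one pin) or a + b = k - 2 (two pins); an end removal gives a = 0.
By Sprague-Grundy, G(k) = mex{ G(a) XOR G(b) } over all these splits. G(0) = 0.
G(1): splits (0,0):0^0=0 -> mex({0}) = 1
G(2): splits (0,1):0^1=1 (0,0):0^0=0 -> mex({0, 1}) = 2
G(3): splits (0,2):0^2=2 (1,1):1^1=0 (0,1):0^1=1 -> mex({0, 1, 2}) = 3
G(4): splits (0,3):0^3=3 (1,2):1^2=3 (0,2):0^2=2 (1,1):1^1=0 -> mex({0, 2, 3}) = 1
G(5): splits (0,4):0^1=1 (1,3):1^3=2 (2,2):2^2=0 (0,3):0^3=3 (1,2):1^2=3 -> mex({0, 1, 2, 3}) = 4
G(6) = mex({0, 1, 2, 4}) = 3
G(7) = mex({0, 1, 3, 4, 5}) = 2
G(8) = mex({0, 2, 3, 5, 6}) = 1
G(9) = mex({0, 1, 2, 3, 6, 7}) = 4
G(10) = mex({0, 1, 3, 4, 5, 7}) = 2
G(11) = mex({0, 1, 2, 3, 4, 5}) = 6
G(12) = mex({0, 1, 2, 3, 5, 6, 7}) = 4
G(13) = mex({0, 2, 3, 4, 6, 7}) = 1
G(14) = mex({0, 1, 4, 5, 6, 7}) = 2
G(15) = mex({0, 1, 2, 3, 4, 5, 6}) = 7
Therefore G(15) = 7.

7


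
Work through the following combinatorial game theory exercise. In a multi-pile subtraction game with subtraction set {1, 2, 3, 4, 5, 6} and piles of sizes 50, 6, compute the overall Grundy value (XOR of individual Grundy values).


Subtraction set: {1, 2, 3, 4, 5, 6}
For this subtraction set, G(n) = n mod 7 (period = max + 1 = 7).
Pile 1 (size 50): G(50) = 50 mod 7 = 1
Pile 2 (size 6): G(6) = 6 mod 7 = 6
Total Grundy value = XOR of all: 1 XOR 6 = 7

7


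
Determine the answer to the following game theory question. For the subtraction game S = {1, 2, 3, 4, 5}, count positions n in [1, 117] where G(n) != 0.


Subtraction set S = {1, 2, 3, 4, 5}, so G(n) = n mod 6.
G(n) = 0 when n is a multiple of 6.
Multiples of 6 in [1, 117]: 19
N-positions (nonzero Grundy) = 117 - 19 = 98

98


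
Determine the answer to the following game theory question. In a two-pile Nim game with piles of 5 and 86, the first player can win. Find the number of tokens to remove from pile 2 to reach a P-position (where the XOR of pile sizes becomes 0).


Piles: 5 and 86
Current XOR: 5 XOR 86 = 83 (non-zero, so this is an N-position).
To make the XOR zero, we need to find a move that balances the piles.
For pile 2 (size 86): target = 86 XOR 83 = 5
We reduce pile 2 from 86 to 5.
Tokens removed: 86 - 5 = 81
Verification: 5 XOR 5 = 0

81


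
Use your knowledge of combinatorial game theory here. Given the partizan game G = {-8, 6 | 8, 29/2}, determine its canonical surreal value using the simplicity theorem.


Left options: {-8, 6}, max = 6
Right options: {8, 29/2}, min = 8
All options are numbers and max(Left) < min(Right), so by the simplicity theorem the value is the simplest (earliest-born) number strictly between 6 and 8.
The only integer strictly between 6 and 8 is 7.
No non-integer in the interval can be simpler: if x is a non-integer in the interval, then floor(x) or ceil(x) also lies in the interval (the interval contains an integer), and both are proper prefixes of x's sign expansion, i.e. born earlier. So the game value is 7.
Game value = 7

7


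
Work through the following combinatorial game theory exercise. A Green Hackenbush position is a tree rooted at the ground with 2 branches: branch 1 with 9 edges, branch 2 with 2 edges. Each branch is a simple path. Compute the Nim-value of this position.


The tree has 2 branches from the ground vertex.
In Green Hackenbush, the Nim-value of a simple path of length k is k.
Branch 1: length 9, Nim-value = 9
Branch 2: length 2, Nim-value = 2
Total Nim-value = XOR of all branch values:
0 XOR 9 = 9
9 XOR 2 = 11
Nim-value of the tree = 11

11


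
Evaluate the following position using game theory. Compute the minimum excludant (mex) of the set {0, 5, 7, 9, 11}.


Set = {0, 5, 7, 9, 11}
0 is in the set.
1 is NOT in the set. This is the mex.
mex = 1

1


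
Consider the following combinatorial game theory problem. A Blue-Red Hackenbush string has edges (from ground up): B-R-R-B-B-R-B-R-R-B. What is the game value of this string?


Edges (from ground): B-R-R-B-B-R-B-R-R-B
By Berlekamp's sign-expansion rule, a Blue-Red Hackenbush stalk has the value of the surreal number whose sign sequence is the edge sequence with B -> + and R -> -.
Sign sequence: +--++-+--+
Trace the sign expansion in the surreal number tree, starting from 0:
Edge 1: B (sign +) -> bounds (0, +inf), value = 1
Edge 2: R (sign -) -> bounds (0, 1), value = 1/2
Edge 3: R (sign -) -> bounds (0, 1/2), value = 1/4
Edge 4: B (sign +) -> bounds (1/4, 1/2), value = 3/8
Edge 5: B (sign +) -> bounds (3/8, 1/2), value = 7/16
Edge 6: R (sign -) -> bounds (3/8, 7/16), value = 13/32
Edge 7: B (sign +) -> bounds (13/32, 7/16), value = 27/64
Edge 8: R (sign -) -> bounds (13/32, 27/64), value = 53/128
Edge 9: R (sign -) -> bounds (13/32, 53/128), value = 105/256
Edge 10: B (sign +) -> bounds (105/256, 53/128), value = 211/512
Game value = 211/512

211/512


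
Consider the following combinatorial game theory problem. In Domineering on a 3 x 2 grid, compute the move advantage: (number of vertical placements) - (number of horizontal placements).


Board is 3 x 2 (rows x cols).
Left (vertical) placements: (rows-1) * cols = 2 * 2 = 4
Right (horizontal) placements: rows * (cols-1) = 3 * 1 = 3
Advantage = Left - Right = 4 - 3 = 1

1


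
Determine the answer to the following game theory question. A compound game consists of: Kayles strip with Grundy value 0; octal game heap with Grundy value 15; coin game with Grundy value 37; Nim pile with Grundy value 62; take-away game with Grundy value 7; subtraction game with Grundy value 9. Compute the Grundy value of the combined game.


By the Sprague-Grundy theorem, the Grundy value of a sum of games is the XOR of individual Grundy values.
Kayles strip: Grundy value = 0. Running XOR: 0 XOR 0 = 0
octal game heap: Grundy value = 15. Running XOR: 0 XOR 15 = 15
coin game: Grundy value = 37. Running XOR: 15 XOR 37 = 42
Nim pile: Grundy value = 62. Running XOR: 42 XOR 62 = 20
take-away game: Grundy value = 7. Running XOR: 20 XOR 7 = 19
subtraction game: Grundy value = 9. Running XOR: 19 XOR 9 = 26
The combined Grundy value is 26.

26


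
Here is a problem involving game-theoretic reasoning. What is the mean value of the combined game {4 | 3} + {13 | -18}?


G1 = {4 | 3}, G2 = {13 | -18}
Each is a switch {a | b} with numbers a > b; its mean value is (a + b)/2, and mean value is additive over game sums: m(G1 + G2) = m(G1) + m(G2).
Mean of G1 = (4 + (3))/2 = 7/2 = 7/2
Mean of G2 = (13 + (-18))/2 = -5/2 = -5/2
Mean of G1 + G2 = 7/2 + -5/2 = 1

1


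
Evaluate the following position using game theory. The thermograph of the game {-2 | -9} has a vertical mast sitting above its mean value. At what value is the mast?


Game = {-2 | -9}, a switch {a | b} with numbers a > b.
Its thermograph has left wall a - t and right wall b + t, which meet at t = (a - b)/2, where both equal (a + b)/2. So the mast (mean value) is at (a + b)/2.
Mean = (-2 + (-9))/2 = -11/2 = -11/2

-11/2


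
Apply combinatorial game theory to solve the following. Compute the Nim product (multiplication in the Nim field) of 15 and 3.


Nim multiplication is bilinear over XOR: (u XOR v) * w = (u*w) XOR (v*w).
So we split each operand into its bit components and XOR the pairwise Nim products.
15 = 1 + 2 + 4 + 8 (as XOR of powers of 2).
3 = 1 + 2 (as XOR of powers of 2).
Using the standard Nim-product table on single bits:
  2*2 = 3,   2*4 = 8,   2*8 = 12,
  4*4 = 6,   4*8 = 11,  8*8 = 13,
and  1*x = x (identity), k*l = l*k (commutative).
Pairwise Nim products:
  1 * 1 = 1
  1 * 2 = 2
  2 * 1 = 2
  2 * 2 = 3
  4 * 1 = 4
  4 * 2 = 8
  8 * 1 = 8
  8 * 2 = 12
XOR them: 1 XOR 2 XOR 2 XOR 3 XOR 4 XOR 8 XOR 8 XOR 12 = 10.
Result: 15 * 3 = 10 (in Nim).

10


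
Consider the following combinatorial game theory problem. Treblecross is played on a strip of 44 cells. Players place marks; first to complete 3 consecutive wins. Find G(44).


Treblecross: place X on empty cells; 3-in-a-row wins.
Playing within two cells of an existing X lets the opponent win at once, so sensible play treats the cells i-2..i+2 around each X as dead. The player left with no safe cell loses, so this is a normal-play take-away game on strips of safe cells.
Placing X at cell i (0-indexed) of a strip of k safe cells leaves independent strips of sizes max(0, i-2) and max(0, k-i-3). Hence G(k) = mex{ G(max(0,i-2)) XOR G(max(0,k-i-3)) : 0 <= i < k }, with G(0) = 0.
G(1): splits (0,0):0^0=0 -> mex({0}) = 1
G(2): splits (0,0):0^0=0 -> mex({0}) = 1
G(3): splits (0,0):0^0=0 -> mex({0}) = 1
G(4): splits (0,1):0^1=1 (0,0):0^0=0 -> mex({0, 1}) = 2
G(5): splits (0,2):0^1=1 (0,1):0^1=1 (0,0):0^0=0 -> mex({0, 1}) = 2
G(6) = mex({1}) = 0
G(7) = mex({0, 1, 2}) = 3
G(8) = mex({0, 1, 2}) = 3
G(9) = mex({0, 2}) = 1
G(10) = mex({0, 2, 3}) = 1
G(11) = mex({0, 3}) = 1
G(12) = mex({1, 3}) = 0
G(13) = mex({0, 1, 2, 3}) = 4
G(14) = mex({0, 1, 2}) = 3
G(15) = mex({0, 1, 2}) = 3
G(16) = mex({0, 1, 2, 4}) = 3
G(17) = mex({0, 1, 3, 4}) = 2
G(18) = mex({0, 1, 3, 4}) = 2
G(19) = mex({0, 1, 3, 5}) = 2
G(20) = mex({0, 1, 2, 3, 5}) = 4
G(21) = mex({0, 1, 2, 3, 5}) = 4
G(22) = mex({1, 2, 6}) = 0
G(23) = mex({0, 1, 2, 3, 4, 6}) = 5
G(24) = mex({0, 1, 2, 3, 4}) = 5
G(25) = mex({0, 1, 3, 4, 7}) = 2
G(26) = mex({0, 1, 3, 4, 5, 7}) = 2
G(27) = mex({0, 1, 3, 5}) = 2
G(28) = mex({0, 1, 2, 5}) = 3
G(29) = mex({0, 1, 2, 4, 5, 6}) = 3
G(30) = mex({1, 2, 4, 6}) = 0
G(31) = mex({0, 1, 2, 3, 4, 6}) = 5
G(32) = mex({1, 2, 3, 4, 7}) = 0
G(33) = mex({0, 3, 7}) = 1
G(34) = mex({0, 2, 3, 5, 7}) = 1
G(35) = mex({0, 2, 3, 5, 6}) = 1
G(36) = mex({0, 1, 2, 5, 6}) = 3
G(37) = mex({0, 1, 2, 4, 5, 6}) = 3
G(38) = mex({0, 1, 2, 4}) = 3
G(39) = mex({0, 1, 2, 3, 4, 7}) = 5
G(40) = mex({0, 1, 2, 3, 4, 5, 7}) = 6
G(41) = mex({0, 1, 2, 3, 5, 7}) = 4
G(42) = mex({0, 1, 2, 3, 5, 6, 7}) = 4
G(43) = mex({0, 2, 3, 5, 6}) = 1
G(44) = mex({1, 2, 3, 4, 5, 6}) = 0
Therefore G(44) = 0.

0


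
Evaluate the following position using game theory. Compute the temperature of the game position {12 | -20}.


The game is {12 | -20}, a switch {a | b} with numbers a > b.
Cooling {a | b} by t gives {a - t | b + t}, which stops being hot when a - t = b + t, i.e. at t = (a - b)/2. So the temperature of a switch is (a - b)/2.
Temperature = (Left option - Right option) / 2
= (12 - (-20)) / 2
= 32 / 2
= 16

16


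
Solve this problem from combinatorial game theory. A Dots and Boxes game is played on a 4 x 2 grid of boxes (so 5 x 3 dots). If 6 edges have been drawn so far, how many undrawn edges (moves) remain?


Grid: 4 x 2 boxes, i.e. 5 rows and 3 columns of dots.
Horizontal edges: (rows + 1) * cols = 5 * 2 = 10
Vertical edges: rows * (cols + 1) = 4 * 3 = 12
Total edges: 10 + 12 = 22
Edges drawn: 6
Remaining: 22 - 6 = 16

16


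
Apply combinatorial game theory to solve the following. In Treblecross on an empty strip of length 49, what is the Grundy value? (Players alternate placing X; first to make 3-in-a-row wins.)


Treblecross: place X on empty cells; 3-in-a-row wins.
Playing within two cells of an existing X lets the opponent win at once, so sensible play treats the cells i-2..i+2 around each X as dead. The player left with no safe cell loses, so this is a normal-play take-away game on strips of safe cells.
Placing X at cell i (0-indexed) of a strip of k safe cells leaves independent strips of sizes max(0, i-2) and max(0, k-i-3). Hence G(k) = mex{ G(max(0,i-2)) XOR G(max(0,k-i-3)) : 0 <= i < k }, with G(0) = 0.
G(1): splits (0,0):0^0=0 -> mex({0}) = 1
G(2): splits (0,0):0^0=0 -> mex({0}) = 1
G(3): splits (0,0):0^0=0 -> mex({0}) = 1
G(4): splits (0,1):0^1=1 (0,0):0^0=0 -> mex({0, 1}) = 2
G(5): splits (0,2):0^1=1 (0,1):0^1=1 (0,0):0^0=0 -> mex({0, 1}) = 2
G(6) = mex({1}) = 0
G(7) = mex({0, 1, 2}) = 3
G(8) = mex({0, 1, 2}) = 3
G(9) = mex({0, 2}) = 1
G(10) = mex({0, 2, 3}) = 1
G(11) = mex({0, 3}) = 1
G(12) = mex({1, 3}) = 0
G(13) = mex({0, 1, 2, 3}) = 4
G(14) = mex({0, 1, 2}) = 3
G(15) = mex({0, 1, 2}) = 3
G(16) = mex({0, 1, 2, 4}) = 3
G(17) = mex({0, 1, 3, 4}) = 2
G(18) = mex({0, 1, 3, 4}) = 2
G(19) = mex({0, 1, 3, 5}) = 2
G(20) = mex({0, 1, 2, 3, 5}) = 4
G(21) = mex({0, 1, 2, 3, 5}) = 4
G(22) = mex({1, 2, 6}) = 0
G(23) = mex({0, 1, 2, 3, 4, 6}) = 5
G(24) = mex({0, 1, 2, 3, 4}) = 5
G(25) = mex({0, 1, 3, 4, 7}) = 2
G(26) = mex({0, 1, 3, 4, 5, 7}) = 2
G(27) = mex({0, 1, 3, 5}) = 2
G(28) = mex({0, 1, 2, 5}) = 3
G(29) = mex({0, 1, 2, 4, 5, 6}) = 3
G(30) = mex({1, 2, 4, 6}) = 0
G(31) = mex({0, 1, 2, 3, 4, 6}) = 5
G(32) = mex({1, 2, 3, 4, 7}) = 0
G(33) = mex({0, 3, 7}) = 1
G(34) = mex({0, 2, 3, 5, 7}) = 1
G(35) = mex({0, 2, 3, 5, 6}) = 1
G(36) = mex({0, 1, 2, 5, 6}) = 3
G(37) = mex({0, 1, 2, 4, 5, 6}) = 3
G(38) = mex({0, 1, 2, 4}) = 3
G(39) = mex({0, 1, 2, 3, 4, 7}) = 5
G(40) = mex({0, 1, 2, 3, 4, 5, 7}) = 6
G(41) = mex({0, 1, 2, 3, 5, 7}) = 4
G(42) = mex({0, 1, 2, 3, 5, 6, 7}) = 4
G(43) = mex({0, 2, 3, 5, 6}) = 1
G(44) = mex({1, 2, 3, 4, 5, 6}) = 0
G(45) = mex({0, 1, 2, 3, 4, 6, 7}) = 5
G(46) = mex({0, 1, 2, 3, 4, 7}) = 5
G(47) = mex({0, 1, 2, 3, 4, 5, 7}) = 6
G(48) = mex({0, 1, 2, 3, 4, 5, 7}) = 6
G(49) = mex({0, 1, 3, 4, 5, 7}) = 2
Therefore G(49) = 2.

2


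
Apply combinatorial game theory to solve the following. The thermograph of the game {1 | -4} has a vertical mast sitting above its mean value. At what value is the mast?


Game = {1 | -4}, a switch {a | b} with numbers a > b.
Its thermograph has left wall a - t and right wall b + t, which meet at t = (a - b)/2, where both equal (a + b)/2. So the mast (mean value) is at (a + b)/2.
Mean = (1 + (-4))/2 = -3/2 = -3/2

-3/2


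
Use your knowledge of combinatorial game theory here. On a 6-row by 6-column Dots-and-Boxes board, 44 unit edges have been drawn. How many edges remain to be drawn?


Grid: 6 x 6 boxes, i.e. 7 rows and 7 columns of dots.
Horizontal edges: (rows + 1) * cols = 7 * 6 = 42
Vertical edges: rows * (cols + 1) = 6 * 7 = 42
Total edges: 42 + 42 = 84
Edges drawn: 44
Remaining: 84 - 44 = 40

40


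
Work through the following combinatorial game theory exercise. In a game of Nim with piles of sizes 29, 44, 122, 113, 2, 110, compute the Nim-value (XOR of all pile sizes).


We need the XOR (exclusive or) of all pile sizes.
After XOR-ing pile 1 (size 29): 0 XOR 29 = 29
After XOR-ing pile 2 (size 44): 29 XOR 44 = 49
After XOR-ing pile 3 (size 122): 49 XOR 122 = 75
After XOR-ing pile 4 (size 113): 75 XOR 113 = 58
After XOR-ing pile 5 (size 2): 58 XOR 2 = 56
After XOR-ing pile 6 (size 110): 56 XOR 110 = 86
The Nim-value of this position is 86.

86


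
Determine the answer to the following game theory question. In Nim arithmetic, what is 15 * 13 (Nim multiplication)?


Nim multiplication is bilinear over XOR: (u XOR v) * w = (u*w) XOR (v*w).
So we split each operand into its bit components and XOR the pairwise Nim products.
15 = 1 + 2 + 4 + 8 (as XOR of powers of 2).
13 = 1 + 4 + 8 (as XOR of powers of 2).
Using the standard Nim-product table on single bits:
  2*2 = 3,   2*4 = 8,   2*8 = 12,
  4*4 = 6,   4*8 = 11,  8*8 = 13,
and  1*x = x (identity), k*l = l*k (commutative).
Pairwise Nim products:
  1 * 1 = 1
  1 * 4 = 4
  1 * 8 = 8
  2 * 1 = 2
  2 * 4 = 8
  2 * 8 = 12
  4 * 1 = 4
  4 * 4 = 6
  4 * 8 = 11
  8 * 1 = 8
  8 * 4 = 11
  8 * 8 = 13
XOR them: 1 XOR 4 XOR 8 XOR 2 XOR 8 XOR 12 XOR 4 XOR 6 XOR 11 XOR 8 XOR 11 XOR 13 = 12.
Result: 15 * 13 = 12 (in Nim).

12


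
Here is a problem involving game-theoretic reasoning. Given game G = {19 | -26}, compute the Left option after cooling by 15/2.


Original game: {19 | -26} (a switch {a | b} with a > b).
Cooling by t (for t below the temperature (a - b)/2 = 45/2) taxes each move by t: {a | b} cooled by t is {a - t | b + t}.
Cooling amount: t = 15/2
Cooled Left option: 19 - 15/2 = 23/2
Cooled Right option: -26 + 15/2 = -37/2
Cooled game: {23/2 | -37/2}
Left option = 23/2

23/2


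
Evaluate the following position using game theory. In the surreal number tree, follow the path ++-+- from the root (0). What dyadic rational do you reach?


Sign expansion: ++-+-
Rule: track bounds (lo, hi), initially (-inf, +inf). On '+', the current value becomes lo and we move to the simplest number in (value, hi): value + 1 if hi = +inf, otherwise the midpoint (value + hi)/2. On '-', the current value becomes hi and we move to value - 1 if lo = -inf, otherwise the midpoint (lo + value)/2.
Start at 0.
Step 1: sign = +, move right. Bounds: (0, +inf). Value = 1
Step 2: sign = +, move right. Bounds: (1, +inf). Value = 2
Step 3: sign = -, move left. Bounds: (1, 2). Value = 3/2
Step 4: sign = +, move right. Bounds: (3/2, 2). Value = 7/4
Step 5: sign = -, move left. Bounds: (3/2, 7/4). Value = 13/8
The surreal number with sign expansion ++-+- is 13/8.

13/8


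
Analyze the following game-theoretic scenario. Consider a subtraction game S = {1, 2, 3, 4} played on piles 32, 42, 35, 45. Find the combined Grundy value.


Subtraction set: {1, 2, 3, 4}
For this subtraction set, G(n) = n mod 5 (period = max + 1 = 5).
Pile 1 (size 32): G(32) = 32 mod 5 = 2
Pile 2 (size 42): G(42) = 42 mod 5 = 2
Pile 3 (size 35): G(35) = 35 mod 5 = 0
Pile 4 (size 45): G(45) = 45 mod 5 = 0
Total Grundy value = XOR of all: 2 XOR 2 XOR 0 XOR 0 = 0

0


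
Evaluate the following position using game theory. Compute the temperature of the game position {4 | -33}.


The game is {4 | -33}, a switch {a | b} with numbers a > b.
Cooling {a | b} by t gives {a - t | b + t}, which stops being hot when a - t = b + t, i.e. at t = (a - b)/2. So the temperature of a switch is (a - b)/2.
Temperature = (Left option - Right option) / 2
= (4 - (-33)) / 2
= 37 / 2
= 37/2

37/2


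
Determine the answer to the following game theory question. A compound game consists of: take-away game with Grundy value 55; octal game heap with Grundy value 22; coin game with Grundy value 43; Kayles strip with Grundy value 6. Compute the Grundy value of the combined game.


By the Sprague-Grundy theorem, the Grundy value of a sum of games is the XOR of individual Grundy values.
take-away game: Grundy value = 55. Running XOR: 0 XOR 55 = 55
octal game heap: Grundy value = 22. Running XOR: 55 XOR 22 = 33
coin game: Grundy value = 43. Running XOR: 33 XOR 43 = 10
Kayles strip: Grundy value = 6. Running XOR: 10 XOR 6 = 12
The combined Grundy value is 12.

12


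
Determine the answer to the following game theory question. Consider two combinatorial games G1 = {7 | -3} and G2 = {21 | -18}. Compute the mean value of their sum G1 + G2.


G1 = {7 | -3}, G2 = {21 | -18}
Each is a switch {a | b} with numbers a > b; its mean value is (a + b)/2, and mean value is additive over game sums: m(G1 + G2) = m(G1) + m(G2).
Mean of G1 = (7 + (-3))/2 = 4/2 = 2
Mean of G2 = (21 + (-18))/2 = 3/2 = 3/2
Mean of G1 + G2 = 2 + 3/2 = 7/2

7/2


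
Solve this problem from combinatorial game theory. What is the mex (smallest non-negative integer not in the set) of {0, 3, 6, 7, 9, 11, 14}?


Set = {0, 3, 6, 7, 9, 11, 14}
0 is in the set.
1 is NOT in the set. This is the mex.
mex = 1

1


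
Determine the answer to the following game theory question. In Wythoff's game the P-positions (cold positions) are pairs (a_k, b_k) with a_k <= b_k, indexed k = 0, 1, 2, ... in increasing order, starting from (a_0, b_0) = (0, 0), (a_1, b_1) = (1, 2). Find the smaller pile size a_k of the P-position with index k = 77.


By Wythoff's theorem, a_k = floor(k * phi) and b_k = floor(k * phi^2) = a_k + k, where phi = (1 + sqrt(5))/2 is the golden ratio.
phi = (1 + sqrt(5))/2 = 1.618034
k = 77
k * phi = 77 * 1.618034 = 124.588617
a_77 = floor(k * phi) = 124

124


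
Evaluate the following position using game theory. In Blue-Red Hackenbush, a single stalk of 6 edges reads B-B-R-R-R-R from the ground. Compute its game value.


Edges (from ground): B-B-R-R-R-R
By Berlekamp's sign-expansion rule, a Blue-Red Hackenbush stalk has the value of the surreal number whose sign sequence is the edge sequence with B -> + and R -> -.
Sign sequence: ++----
Trace the sign expansion in the surreal number tree, starting from 0:
Edge 1: B (sign +) -> bounds (0, +inf), value = 1
Edge 2: B (sign +) -> bounds (1, +inf), value = 2
Edge 3: R (sign -) -> bounds (1, 2), value = 3/2
Edge 4: R (sign -) -> bounds (1, 3/2), value = 5/4
Edge 5: R (sign -) -> bounds (1, 5/4), value = 9/8
Edge 6: R (sign -) -> bounds (1, 9/8), value = 17/16
Game value = 17/16

17/16


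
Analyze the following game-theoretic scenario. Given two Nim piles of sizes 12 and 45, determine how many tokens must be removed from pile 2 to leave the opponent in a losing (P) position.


Piles: 12 and 45
Current XOR: 12 XOR 45 = 33 (non-zero, so this is an N-position).
To make the XOR zero, we need to find a move that balances the piles.
For pile 2 (size 45): target = 45 XOR 33 = 12
We reduce pile 2 from 45 to 12.
Tokens removed: 45 - 12 = 33
Verification: 12 XOR 12 = 0

33


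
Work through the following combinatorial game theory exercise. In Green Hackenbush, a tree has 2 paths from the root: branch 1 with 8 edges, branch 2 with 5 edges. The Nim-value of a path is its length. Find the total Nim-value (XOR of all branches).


The tree has 2 branches from the ground vertex.
In Green Hackenbush, the Nim-value of a simple path of length k is k.
Branch 1: length 8, Nim-value = 8
Branch 2: length 5, Nim-value = 5
Total Nim-value = XOR of all branch values:
0 XOR 8 = 8
8 XOR 5 = 13
Nim-value of the tree = 13

13


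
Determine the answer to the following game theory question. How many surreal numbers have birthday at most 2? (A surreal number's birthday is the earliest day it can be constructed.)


Day 0: {|} = 0 is born. Count = 1.
Day n: the number of surreal numbers born by day n is 2^(n+1) - 1.
By day 0: 2^1 - 1 = 1
By day 1: 2^2 - 1 = 3
By day 2: 2^3 - 1 = 7
By day 2: 7 surreal numbers.

7


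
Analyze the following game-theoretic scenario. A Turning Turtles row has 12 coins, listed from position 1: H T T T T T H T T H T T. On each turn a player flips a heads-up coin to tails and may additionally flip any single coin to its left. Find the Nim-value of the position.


Coins: H T T T T T H T T H T T
Key fact: a single head at position k behaves exactly like a Nim heap of size k (turning it to T and optionally flipping a coin at j < k corresponds to moving the heap from k to j, or to 0), and heads combine as a disjunctive sum (two heads at the same place would cancel, matching j XOR j = 0). So the Nim-value is the XOR of the 1-indexed positions of the heads.
Face-up positions (1-indexed): [1, 7, 10]
XOR 0 with 1: 0 XOR 1 = 1
XOR 1 with 7: 1 XOR 7 = 6
XOR 6 with 10: 6 XOR 10 = 12
Nim-value = 12

12


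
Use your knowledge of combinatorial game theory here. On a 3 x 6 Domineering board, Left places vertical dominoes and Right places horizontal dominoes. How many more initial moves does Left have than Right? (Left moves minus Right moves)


Board is 3 x 6 (rows x cols).
Left (vertical) placements: (rows-1) * cols = 2 * 6 = 12
Right (horizontal) placements: rows * (cols-1) = 3 * 5 = 15
Advantage = Left - Right = 12 - 15 = -3

-3


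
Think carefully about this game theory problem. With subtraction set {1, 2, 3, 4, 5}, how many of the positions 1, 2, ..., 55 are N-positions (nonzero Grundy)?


Subtraction set S = {1, 2, 3, 4, 5}, so G(n) = n mod 6.
G(n) = 0 when n is a multiple of 6.
Multiples of 6 in [1, 55]: 9
N-positions (nonzero Grundy) = 55 - 9 = 46

46


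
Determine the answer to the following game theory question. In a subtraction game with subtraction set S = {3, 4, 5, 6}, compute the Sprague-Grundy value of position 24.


The subtraction set is S = {3, 4, 5, 6}.
G(k) = mex{ G(k - s) : s in S, s <= k }. We compute iteratively: G(0) = 0.
G(1) = mex({}) = 0
G(2) = mex({}) = 0
G(3) = mex({0}) = 1
G(4) = mex({0}) = 1
G(5) = mex({0}) = 1
G(6) = mex({0, 1}) = 2
G(7) = mex({0, 1}) = 2
G(8) = mex({0, 1}) = 2
G(9) = mex({1, 2}) = 0
G(10) = mex({1, 2}) = 0
G(11) = mex({1, 2}) = 0
G(12) = mex({0, 2}) = 1
G(13) = mex({0, 2}) = 1
G(14) = mex({0, 2}) = 1
Observe that G(9)..G(14) = 0, 0, 0, 1, 1, 1 repeats G(0)..G(5) = 0, 0, 0, 1, 1, 1.
For k >= max(S) = 6, G(k) is determined by the previous 6 values G(k-6)..G(k-1); a window of 6 consecutive values has recurred shifted by 9, so by induction G(k + 9) = G(k) for all k >= 0: the sequence is periodic from the start with period 9.
One period: G(0..8) = 0, 0, 0, 1, 1, 1, 2, 2, 2.
24 mod 9 = 6, so G(24) = G(6) = 2.

2


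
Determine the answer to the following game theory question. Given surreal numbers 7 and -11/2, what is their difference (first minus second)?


x = 7, y = -11/2
Converting to common denominator: 2
x = 14/2, y = -11/2
x - y = 7 - -11/2 = 25/2

25/2


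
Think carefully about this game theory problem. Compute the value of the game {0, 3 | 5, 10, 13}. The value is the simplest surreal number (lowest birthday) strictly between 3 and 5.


Left options: {0, 3}, max = 3
Right options: {5, 10, 13}, min = 5
All options are numbers and max(Left) < min(Right), so by the simplicity theorem the value is the simplest (earliest-born) number strictly between 3 and 5.
The only integer strictly between 3 and 5 is 4.
No non-integer in the interval can be simpler: if x is a non-integer in the interval, then floor(x) or ceil(x) also lies in the interval (the interval contains an integer), and both are proper prefixes of x's sign expansion, i.e. born earlier. So the game value is 4.
Game value = 4

4


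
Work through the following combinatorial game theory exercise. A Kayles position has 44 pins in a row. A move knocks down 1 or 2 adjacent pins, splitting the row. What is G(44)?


Kayles: a move removes 1 or 2 adjacent pins from a contiguous row.
Removing pins from a row of k leaves two independent rows (a, b) with a + b = k - 1 (one pin) or a + b = k - 2 (two pins); an end removal gives a = 0.
By Sprague-Grundy, G(k) = mex{ G(a) XOR G(b) } over all these splits. G(0) = 0.
G(1): splits (0,0):0^0=0 -> mex({0}) = 1
G(2): splits (0,1):0^1=1 (0,0):0^0=0 -> mex({0, 1}) = 2
G(3): splits (0,2):0^2=2 (1,1):1^1=0 (0,1):0^1=1 -> mex({0, 1, 2}) = 3
G(4): splits (0,3):0^3=3 (1,2):1^2=3 (0,2):0^2=2 (1,1):1^1=0 -> mex({0, 2, 3}) = 1
G(5): splits (0,4):0^1=1 (1,3):1^3=2 (2,2):2^2=0 (0,3):0^3=3 (1,2):1^2=3 -> mex({0, 1, 2, 3}) = 4
G(6) = mex({0, 1, 2, 4}) = 3
G(7) = mex({0, 1, 3, 4, 5}) = 2
G(8) = mex({0, 2, 3, 5, 6}) = 1
G(9) = mex({0, 1, 2, 3, 6, 7}) = 4
G(10) = mex({0, 1, 3, 4, 5, 7}) = 2
G(11) = mex({0, 1, 2, 3, 4, 5}) = 6
G(12) = mex({0, 1, 2, 3, 5, 6, 7}) = 4
G(13) = mex({0, 2, 3, 4, 6, 7}) = 1
G(14) = mex({0, 1, 4, 5, 6, 7}) = 2
G(15) = mex({0, 1, 2, 3, 4, 5, 6}) = 7
G(16) = mex({0, 2, 3, 5, 6, 7}) = 1
G(17) = mex({0, 1, 2, 3, 5, 6, 7}) = 4
G(18) = mex({0, 1, 2, 4, 5, 6}) = 3
G(19) = mex({0, 1, 3, 4, 5, 7}) = 2
G(20) = mex({0, 2, 3, 4, 5, 6, 7}) = 1
G(21) = mex({0, 1, 2, 3, 5, 6, 7}) = 4
G(22) = mex({0, 1, 2, 3, 4, 5, 7}) = 6
G(23) = mex({0, 1, 2, 3, 4, 5, 6}) = 7
G(24) = mex({0, 1, 2, 3, 5, 6, 7}) = 4
G(25) = mex({0, 2, 3, 4, 6, 7}) = 1
G(26) = mex({0, 1, 3, 4, 5, 6, 7}) = 2
G(27) = mex({0, 1, 2, 3, 4, 5, 6, 7}) = 8
G(28) = mex({0, 1, 2, 3, 4, 6, 7, 8}) = 5
G(29) = mex({0, 1, 2, 3, 5, 6, 7, 8, 9}) = 4
G(30) = mex({0, 1, 2, 3, 4, 5, 6, 9, 10}) = 7
G(31) = mex({0, 1, 3, 4, 5, 7, 10, 11}) = 2
G(32) = mex({0, 2, 3, 4, 5, 6, 7, 9, 11}) = 1
G(33) = mex({0, 1, 2, 3, 4, 5, 6, 7, 9, 12}) = 8
G(34) = mex({0, 1, 2, 3, 4, 5, 7, 8, 11, 12}) = 6
G(35) = mex({0, 1, 2, 3, 4, 5, 6, 8, 9, 10, 11}) = 7
G(36) = mex({0, 1, 2, 3, 5, 6, 7, 9, 10}) = 4
G(37) = mex({0, 2, 3, 4, 6, 7, 9, 10, 11, 12}) = 1
G(38) = mex({0, 1, 3, 4, 5, 6, 7, 9, 10, 11, 12}) = 2
G(39) = mex({0, 1, 2, 4, 5, 6, 7, 9, 10, 12, 14}) = 3
G(40) = mex({0, 2, 3, 4, 6, 7, 11, 12, 14}) = 1
G(41) = mex({0, 1, 2, 3, 5, 6, 7, 9, 10, 11, 12}) = 4
G(42) = mex({0, 1, 2, 3, 4, 5, 6, 9, 10}) = 7
G(43) = mex({0, 1, 3, 4, 5, 7, 9, 10, 12, 15}) = 2
G(44) = mex({0, 2, 3, 4, 5, 6, 7, 9, 10, 12, 15}) = 1
Therefore G(44) = 1.

1


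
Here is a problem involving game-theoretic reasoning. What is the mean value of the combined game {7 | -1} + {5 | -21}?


G1 = {7 | -1}, G2 = {5 | -21}
Each is a switch {a | b} with numbers a > b; its mean value is (a + b)/2, and mean value is additive over game sums: m(G1 + G2) = m(G1) + m(G2).
Mean of G1 = (7 + (-1))/2 = 6/2 = 3
Mean of G2 = (5 + (-21))/2 = -16/2 = -8
Mean of G1 + G2 = 3 + -8 = -5

-5


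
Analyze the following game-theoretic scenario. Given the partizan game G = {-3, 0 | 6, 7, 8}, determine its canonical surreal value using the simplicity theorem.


Left options: {-3, 0}, max = 0
Right options: {6, 7, 8}, min = 6
All options are numbers and max(Left) < min(Right), so by the simplicity theorem the value is the simplest (earliest-born) number strictly between 0 and 6.
Integers 1 through 5 all lie strictly between 0 and 6.
Among integers, the simplest (lowest birthday = smallest |n|; 0 is born on day 0, +-n on day n) is 1.
No non-integer in the interval can be simpler: if x is a non-integer in the interval, then floor(x) or ceil(x) also lies in the interval (the interval contains an integer), and both are proper prefixes of x's sign expansion, i.e. born earlier. So the game value is 1.
Game value = 1

1


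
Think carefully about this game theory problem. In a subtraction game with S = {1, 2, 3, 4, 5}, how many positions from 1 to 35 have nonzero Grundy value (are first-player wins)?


Subtraction set S = {1, 2, 3, 4, 5}, so G(n) = n mod 6.
G(n) = 0 when n is a multiple of 6.
Multiples of 6 in [1, 35]: 5
N-positions (nonzero Grundy) = 35 - 5 = 30

30


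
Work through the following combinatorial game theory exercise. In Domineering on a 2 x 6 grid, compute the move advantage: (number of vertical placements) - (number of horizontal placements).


Board is 2 x 6 (rows x cols).
Left (vertical) placements: (rows-1) * cols = 1 * 6 = 6
Right (horizontal) placements: rows * (cols-1) = 2 * 5 = 10
Advantage = Left - Right = 6 - 10 = -4

-4


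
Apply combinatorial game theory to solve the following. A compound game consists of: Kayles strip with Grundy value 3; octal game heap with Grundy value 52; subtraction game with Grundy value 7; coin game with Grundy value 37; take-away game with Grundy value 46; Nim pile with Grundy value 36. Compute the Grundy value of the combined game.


By the Sprague-Grundy theorem, the Grundy value of a sum of games is the XOR of individual Grundy values.
Kayles strip: Grundy value = 3. Running XOR: 0 XOR 3 = 3
octal game heap: Grundy value = 52. Running XOR: 3 XOR 52 = 55
subtraction game: Grundy value = 7. Running XOR: 55 XOR 7 = 48
coin game: Grundy value = 37. Running XOR: 48 XOR 37 = 21
take-away game: Grundy value = 46. Running XOR: 21 XOR 46 = 59
Nim pile: Grundy value = 36. Running XOR: 59 XOR 36 = 31
The combined Grundy value is 31.

31


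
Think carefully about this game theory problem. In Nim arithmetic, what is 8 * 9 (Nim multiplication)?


Nim multiplication is bilinear over XOR: (u XOR v) * w = (u*w) XOR (v*w).
So we split each operand into its bit components and XOR the pairwise Nim products.
8 = 8 (as XOR of powers of 2).
9 = 1 + 8 (as XOR of powers of 2).
Using the standard Nim-product table on single bits:
  2*2 = 3,   2*4 = 8,   2*8 = 12,
  4*4 = 6,   4*8 = 11,  8*8 = 13,
and  1*x = x (identity), k*l = l*k (commutative).
Pairwise Nim products:
  8 * 1 = 8
  8 * 8 = 13
XOR them: 8 XOR 13 = 5.
Result: 8 * 9 = 5 (in Nim).

5


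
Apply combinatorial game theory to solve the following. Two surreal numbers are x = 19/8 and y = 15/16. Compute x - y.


x = 19/8, y = 15/16
Converting to common denominator: 16
x = 38/16, y = 15/16
x - y = 19/8 - 15/16 = 23/16

23/16


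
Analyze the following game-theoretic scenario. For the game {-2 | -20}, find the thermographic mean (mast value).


Game = {-2 | -20}, a switch {a | b} with numbers a > b.
Its thermograph has left wall a - t and right wall b + t, which meet at t = (a - b)/2, where both equal (a + b)/2. So the mast (mean value) is at (a + b)/2.
Mean = (-2 + (-20))/2 = -22/2 = -11

-11


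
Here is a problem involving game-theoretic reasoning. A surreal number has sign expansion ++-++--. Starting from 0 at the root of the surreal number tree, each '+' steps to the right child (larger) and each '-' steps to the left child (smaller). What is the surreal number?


Sign expansion: ++-++--
Rule: track bounds (lo, hi), initially (-inf, +inf). On '+', the current value becomes lo and we move to the simplest number in (value, hi): value + 1 if hi = +inf, otherwise the midpoint (value + hi)/2. On '-', the current value becomes hi and we move to value - 1 if lo = -inf, otherwise the midpoint (lo + value)/2.
Start at 0.
Step 1: sign = +, move right. Bounds: (0, +inf). Value = 1
Step 2: sign = +, move right. Bounds: (1, +inf). Value = 2
Step 3: sign = -, move left. Bounds: (1, 2). Value = 3/2
Step 4: sign = +, move right. Bounds: (3/2, 2). Value = 7/4
Step 5: sign = +, move right. Bounds: (7/4, 2). Value = 15/8
Step 6: sign = -, move left. Bounds: (7/4, 15/8). Value = 29/16
Step 7: sign = -, move left. Bounds: (7/4, 29/16). Value = 57/32
The surreal number with sign expansion ++-++-- is 57/32.

57/32


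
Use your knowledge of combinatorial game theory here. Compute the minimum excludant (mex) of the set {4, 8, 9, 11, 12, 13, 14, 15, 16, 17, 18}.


Set = {4, 8, 9, 11, 12, 13, 14, 15, 16, 17, 18}
0 is NOT in the set. This is the mex.
mex = 0

0


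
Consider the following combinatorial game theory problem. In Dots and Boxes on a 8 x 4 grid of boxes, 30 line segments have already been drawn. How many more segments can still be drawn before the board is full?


Grid: 8 x 4 boxes, i.e. 9 rows and 5 columns of dots.
Horizontal edges: (rows + 1) * cols = 9 * 4 = 36
Vertical edges: rows * (cols + 1) = 8 * 5 = 40
Total edges: 36 + 40 = 76
Edges drawn: 30
Remaining: 76 - 30 = 46

46


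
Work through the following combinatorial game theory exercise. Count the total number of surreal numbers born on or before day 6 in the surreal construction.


Day 0: {|} = 0 is born. Count = 1.
Day n: the number of surreal numbers born by day n is 2^(n+1) - 1.
By day 0: 2^1 - 1 = 1
By day 1: 2^2 - 1 = 3
By day 2: 2^3 - 1 = 7
By day 3: 2^4 - 1 = 15
By day 4: 2^5 - 1 = 31
By day 5: 2^6 - 1 = 63
By day 6: 2^7 - 1 = 127
By day 6: 127 surreal numbers.

127


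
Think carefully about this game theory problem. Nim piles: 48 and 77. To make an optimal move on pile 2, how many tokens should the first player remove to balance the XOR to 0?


Piles: 48 and 77
Current XOR: 48 XOR 77 = 125 (non-zero, so this is an N-position).
To make the XOR zero, we need to find a move that balances the piles.
For pile 2 (size 77): target = 77 XOR 125 = 48
We reduce pile 2 from 77 to 48.
Tokens removed: 77 - 48 = 29
Verification: 48 XOR 48 = 0

29


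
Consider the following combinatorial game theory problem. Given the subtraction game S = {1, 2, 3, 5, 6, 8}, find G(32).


The subtraction set is S = {1, 2, 3, 5, 6, 8}.
G(k) = mex{ G(k - s) : s in S, s <= k }. We compute iteratively: G(0) = 0.
G(1) = mex({0}) = 1
G(2) = mex({0, 1}) = 2
G(3) = mex({0, 1, 2}) = 3
G(4) = mex({1, 2, 3}) = 0
G(5) = mex({0, 2, 3}) = 1
G(6) = mex({0, 1, 3}) = 2
G(7) = mex({0, 1, 2}) = 3
G(8) = mex({0, 1, 2, 3}) = 4
G(9) = mex({0, 1, 2, 3, 4}) = 5
G(10) = mex({0, 1, 2, 3, 4, 5}) = 6
G(11) = mex({1, 2, 3, 4, 5, 6}) = 0
G(12) = mex({0, 2, 3, 5, 6}) = 1
G(13) = mex({0, 1, 3, 4, 6}) = 2
G(14) = mex({0, 1, 2, 4, 5}) = 3
G(15) = mex({1, 2, 3, 5, 6}) = 0
G(16) = mex({0, 2, 3, 4, 6}) = 1
G(17) = mex({0, 1, 3, 5}) = 2
G(18) = mex({0, 1, 2, 6}) = 3
Observe that G(11)..G(18) = 0, 1, 2, 3, 0, 1, 2, 3 repeats G(0)..G(7) = 0, 1, 2, 3, 0, 1, 2, 3.
For k >= max(S) = 8, G(k) is determined by the previous 8 values G(k-8)..G(k-1); a window of 8 consecutive values has recurred shifted by 11, so by induction G(k + 11) = G(k) for all k >= 0: the sequence is periodic from the start with period 11.
One period: G(0..10) = 0, 1, 2, 3, 0, 1, 2, 3, 4, 5, 6.
32 mod 11 = 10, so G(32) = G(10) = 6.

6


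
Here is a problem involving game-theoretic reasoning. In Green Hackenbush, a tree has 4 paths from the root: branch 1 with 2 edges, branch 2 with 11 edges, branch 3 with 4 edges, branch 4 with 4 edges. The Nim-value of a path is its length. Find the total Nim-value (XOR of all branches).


The tree has 4 branches from the ground vertex.
In Green Hackenbush, the Nim-value of a simple path of length k is k.
Branch 1: length 2, Nim-value = 2
Branch 2: length 11, Nim-value = 11
Branch 3: length 4, Nim-value = 4
Branch 4: length 4, Nim-value = 4
Total Nim-value = XOR of all branch values:
0 XOR 2 = 2
2 XOR 11 = 9
9 XOR 4 = 13
13 XOR 4 = 9
Nim-value of the tree = 9

9


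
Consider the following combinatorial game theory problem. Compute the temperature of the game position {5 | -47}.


The game is {5 | -47}, a switch {a | b} with numbers a > b.
Cooling {a | b} by t gives {a - t | b + t}, which stops being hot when a - t = b + t, i.e. at t = (a - b)/2. So the temperature of a switch is (a - b)/2.
Temperature = (Left option - Right option) / 2
= (5 - (-47)) / 2
= 52 / 2
= 26

26


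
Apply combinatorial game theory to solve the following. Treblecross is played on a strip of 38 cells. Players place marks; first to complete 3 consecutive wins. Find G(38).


Treblecross: place X on empty cells; 3-in-a-row wins.
Playing within two cells of an existing X lets the opponent win at once, so sensible play treats the cells i-2..i+2 around each X as dead. The player left with no safe cell loses, so this is a normal-play take-away game on strips of safe cells.
Placing X at cell i (0-indexed) of a strip of k safe cells leaves independent strips of sizes max(0, i-2) and max(0, k-i-3). Hence G(k) = mex{ G(max(0,i-2)) XOR G(max(0,k-i-3)) : 0 <= i < k }, with G(0) = 0.
G(1): splits (0,0):0^0=0 -> mex({0}) = 1
G(2): splits (0,0):0^0=0 -> mex({0}) = 1
G(3): splits (0,0):0^0=0 -> mex({0}) = 1
G(4): splits (0,1):0^1=1 (0,0):0^0=0 -> mex({0, 1}) = 2
G(5): splits (0,2):0^1=1 (0,1):0^1=1 (0,0):0^0=0 -> mex({0, 1}) = 2
G(6) = mex({1}) = 0
G(7) = mex({0, 1, 2}) = 3
G(8) = mex({0, 1, 2}) = 3
G(9) = mex({0, 2}) = 1
G(10) = mex({0, 2, 3}) = 1
G(11) = mex({0, 3}) = 1
G(12) = mex({1, 3}) = 0
G(13) = mex({0, 1, 2, 3}) = 4
G(14) = mex({0, 1, 2}) = 3
G(15) = mex({0, 1, 2}) = 3
G(16) = mex({0, 1, 2, 4}) = 3
G(17) = mex({0, 1, 3, 4}) = 2
G(18) = mex({0, 1, 3, 4}) = 2
G(19) = mex({0, 1, 3, 5}) = 2
G(20) = mex({0, 1, 2, 3, 5}) = 4
G(21) = mex({0, 1, 2, 3, 5}) = 4
G(22) = mex({1, 2, 6}) = 0
G(23) = mex({0, 1, 2, 3, 4, 6}) = 5
G(24) = mex({0, 1, 2, 3, 4}) = 5
G(25) = mex({0, 1, 3, 4, 7}) = 2
G(26) = mex({0, 1, 3, 4, 5, 7}) = 2
G(27) = mex({0, 1, 3, 5}) = 2
G(28) = mex({0, 1, 2, 5}) = 3
G(29) = mex({0, 1, 2, 4, 5, 6}) = 3
G(30) = mex({1, 2, 4, 6}) = 0
G(31) = mex({0, 1, 2, 3, 4, 6}) = 5
G(32) = mex({1, 2, 3, 4, 7}) = 0
G(33) = mex({0, 3, 7}) = 1
G(34) = mex({0, 2, 3, 5, 7}) = 1
G(35) = mex({0, 2, 3, 5, 6}) = 1
G(36) = mex({0, 1, 2, 5, 6}) = 3
G(37) = mex({0, 1, 2, 4, 5, 6}) = 3
G(38) = mex({0, 1, 2, 4}) = 3
Therefore G(38) = 3.

3


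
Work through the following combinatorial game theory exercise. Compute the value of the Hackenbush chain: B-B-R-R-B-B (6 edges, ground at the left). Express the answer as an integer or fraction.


Edges (from ground): B-B-R-R-B-B
By Berlekamp's sign-expansion rule, a Blue-Red Hackenbush stalk has the value of the surreal number whose sign sequence is the edge sequence with B -> + and R -> -.
Sign sequence: ++--++
Trace the sign expansion in the surreal number tree, starting from 0:
Edge 1: B (sign +) -> bounds (0, +inf), value = 1
Edge 2: B (sign +) -> bounds (1, +inf), value = 2
Edge 3: R (sign -) -> bounds (1, 2), value = 3/2
Edge 4: R (sign -) -> bounds (1, 3/2), value = 5/4
Edge 5: B (sign +) -> bounds (5/4, 3/2), value = 11/8
Edge 6: B (sign +) -> bounds (11/8, 3/2), value = 23/16
Game value = 23/16

23/16


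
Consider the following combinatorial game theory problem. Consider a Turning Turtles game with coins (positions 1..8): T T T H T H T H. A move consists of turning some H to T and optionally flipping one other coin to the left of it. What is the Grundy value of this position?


Coins: T T T H T H T H
Key fact: a single head at position k behaves exactly like a Nim heap of size k (turning it to T and optionally flipping a coin at j < k corresponds to moving the heap from k to j, or to 0), and heads combine as a disjunctive sum (two heads at the same place would cancel, matching j XOR j = 0). So the Nim-value is the XOR of the 1-indexed positions of the heads.
Face-up positions (1-indexed): [4, 6, 8]
XOR 0 with 4: 0 XOR 4 = 4
XOR 4 with 6: 4 XOR 6 = 2
XOR 2 with 8: 2 XOR 8 = 10
Nim-value = 10

10
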